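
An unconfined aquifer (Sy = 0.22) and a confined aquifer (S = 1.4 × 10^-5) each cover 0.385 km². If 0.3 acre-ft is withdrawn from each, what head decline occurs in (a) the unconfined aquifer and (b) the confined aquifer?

Δh_u ≈ 0.00437 m; Δh_c ≈ 68.7 m

A = 0.385 km² = 3.85 × 10^5 m²
ΔV = 0.3 acre-ft = 370 m³
Unconfined: Δh_u = ΔV/(Sy·A) = 370/(0.22 × 3.85 × 10^5) = 0.004369 m
Confined: Δh_c = ΔV/(S·A) = 370/(1.4 × 10^-5 × 3.85 × 10^5) = 68.65 m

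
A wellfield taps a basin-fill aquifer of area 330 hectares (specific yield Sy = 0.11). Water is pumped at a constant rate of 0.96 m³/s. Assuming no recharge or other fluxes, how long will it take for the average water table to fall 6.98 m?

t ≈ 30.5 days

A = 330 hectares = 3.3 × 10^6 m²
ΔV = Sy × A × Δh = 0.11 × 3.3 × 10^6 × 6.98 = 2.534 × 10^6 m³
Q = 0.96 m³/s = 82940 m³/d
t = ΔV / Q = 2.534 × 10^6 m³ / 82940 m³/d = 30.55 d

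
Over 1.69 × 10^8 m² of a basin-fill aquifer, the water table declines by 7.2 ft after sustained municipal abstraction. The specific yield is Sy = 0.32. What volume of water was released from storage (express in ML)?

ΔV ≈ 1.19 × 10^5 ML

Δh = 7.2 ft = 2.195 m
ΔV = Sy × A × Δh = 0.32 × 1.69 × 10^8 m² × 2.195 m = 1.187 × 10^8 m³
ΔV = 1.187 × 10^8 m³ = 1.187 × 10^5 ML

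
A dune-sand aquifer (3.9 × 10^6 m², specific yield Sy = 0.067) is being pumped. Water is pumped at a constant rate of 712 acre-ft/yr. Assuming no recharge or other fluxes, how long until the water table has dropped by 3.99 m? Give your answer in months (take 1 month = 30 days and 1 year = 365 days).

ΔV = Sy × A × Δh = 0.067 × 3.9 × 10^6 × 3.99 = 1.043 × 10^6 m³
Q = 712 acre-ft/yr = 2406 m³/d
t = ΔV / Q = 1.043 × 10^6 m³ / 2406 m³/d = 433.3 d
t = 433.3 d ≈ 14.44 months

t ≈ 14.4 months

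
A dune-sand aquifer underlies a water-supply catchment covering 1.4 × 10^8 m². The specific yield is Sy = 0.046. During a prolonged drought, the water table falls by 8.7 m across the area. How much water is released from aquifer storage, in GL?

ΔV ≈ 56 GL

ΔV = Sy × A × Δh = 0.046 × 1.4 × 10^8 m² × 8.7 m = 5.603 × 10^7 m³
ΔV = 5.603 × 10^7 m³ = 56.03 GL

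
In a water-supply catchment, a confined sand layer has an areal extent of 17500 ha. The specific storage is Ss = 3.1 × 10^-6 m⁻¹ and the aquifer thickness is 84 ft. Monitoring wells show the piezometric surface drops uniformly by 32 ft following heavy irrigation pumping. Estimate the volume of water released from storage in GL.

ΔV ≈ 0.135 GL

b = 84 ft = 25.6 m
S = Ss × b = 3.1 × 10^-6 m⁻¹ × 25.6 m = 7.937 × 10^-5
A = 17500 ha = 1.75 × 10^8 m²
Δh = 32 ft = 9.754 m
ΔV = S × A × Δh = 7.937 × 10^-5 × 1.75 × 10^8 m² × 9.754 m = 1.355 × 10^5 m³
ΔV = 1.355 × 10^5 m³ = 0.1355 GL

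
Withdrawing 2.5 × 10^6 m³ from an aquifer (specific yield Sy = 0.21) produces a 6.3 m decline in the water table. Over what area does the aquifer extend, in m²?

A = ΔV / (Sy × Δh) = 2.5 × 10^6 / (0.21 × 6.3) = 1.89 × 10^6 m²

A ≈ 1.89 × 10^6 m²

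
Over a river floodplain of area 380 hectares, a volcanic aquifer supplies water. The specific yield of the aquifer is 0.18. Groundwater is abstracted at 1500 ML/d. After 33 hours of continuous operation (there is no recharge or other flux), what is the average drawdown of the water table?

Δh ≈ 3.02 m

A = 380 hectares = 3.8 × 10^6 m²
Q = 1500 ML/d = 1.5 × 10^6 m³/d
t = 33 hours = 1.375 d
ΔV = Q × t = 1.5 × 10^6 m³/d × 1.375 d = 2.062 × 10^6 m³
Δh = ΔV / (Sy × A) = 2.062 × 10^6 / (0.18 × 3.8 × 10^6) = 3.015 m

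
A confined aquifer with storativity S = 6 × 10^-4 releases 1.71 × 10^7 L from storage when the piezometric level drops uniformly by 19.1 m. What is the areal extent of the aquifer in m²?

A ≈ 1.49 × 10^6 m²

ΔV = 1.71 × 10^7 L = 17100 m³
A = ΔV / (S × Δh) = 17100 / (6 × 10^-4 × 19.1) = 1.492 × 10^6 m²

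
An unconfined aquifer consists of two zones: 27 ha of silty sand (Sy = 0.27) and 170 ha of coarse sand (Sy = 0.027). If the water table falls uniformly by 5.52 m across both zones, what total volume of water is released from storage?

ΔV ≈ 6.56 × 10^5 m³

A₁ = 27 ha = 2.7 × 10^5 m²; A₂ = 170 ha = 1.7 × 10^6 m²
ΔV₁ = 0.27 × 2.7 × 10^5 × 5.52 = 4.024 × 10^5 m³
ΔV₂ = 0.027 × 1.7 × 10^6 × 5.52 = 2.534 × 10^5 m³
ΔV = ΔV₁ + ΔV₂ = 6.558 × 10^5 m³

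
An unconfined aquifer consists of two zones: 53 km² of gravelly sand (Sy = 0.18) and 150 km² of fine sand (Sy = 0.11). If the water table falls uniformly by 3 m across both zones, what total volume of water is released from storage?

A₁ = 53 km² = 5.3 × 10^7 m²; A₂ = 150 km² = 1.5 × 10^8 m²
ΔV₁ = 0.18 × 5.3 × 10^7 × 3 = 2.862 × 10^7 m³
ΔV₂ = 0.11 × 1.5 × 10^8 × 3 = 4.95 × 10^7 m³
ΔV = ΔV₁ + ΔV₂ = 7.812 × 10^7 m³

ΔV ≈ 7.81 × 10^7 m³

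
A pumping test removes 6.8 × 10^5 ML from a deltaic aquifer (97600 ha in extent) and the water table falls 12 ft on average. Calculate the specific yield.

A = 97600 ha = 9.76 × 10^8 m²
Δh = 12 ft = 3.658 m
ΔV = 6.8 × 10^5 ML = 6.8 × 10^8 m³
Sy = ΔV / (A × Δh) = 6.8 × 10^8 m³ / (9.76 × 10^8 m² × 3.658 m) = 0.1905

Sy ≈ 0.19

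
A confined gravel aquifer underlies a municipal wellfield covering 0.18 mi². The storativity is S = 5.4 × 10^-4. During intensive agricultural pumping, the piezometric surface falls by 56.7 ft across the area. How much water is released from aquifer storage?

A = 0.18 mi² = 4.662 × 10^5 m²
Δh = 56.7 ft = 17.28 m
ΔV = S × A × Δh = 5.4 × 10^-4 × 4.662 × 10^5 m² × 17.28 m = 4351 m³

ΔV ≈ 4350 m³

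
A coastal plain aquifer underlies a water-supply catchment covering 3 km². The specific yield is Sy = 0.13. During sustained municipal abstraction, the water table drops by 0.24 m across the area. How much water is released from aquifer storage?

A = 3 km² = 3 × 10^6 m²
ΔV = Sy × A × Δh = 0.13 × 3 × 10^6 m² × 0.24 m = 93600 m³

ΔV ≈ 93600 m³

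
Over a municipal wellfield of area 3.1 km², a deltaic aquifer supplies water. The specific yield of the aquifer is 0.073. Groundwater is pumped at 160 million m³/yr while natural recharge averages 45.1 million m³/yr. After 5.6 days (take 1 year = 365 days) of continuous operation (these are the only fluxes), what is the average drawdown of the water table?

Δh ≈ 7.79 m

A = 3.1 km² = 3.1 × 10^6 m²
Net abstraction = 160 − 45.1 = 114.9 million m³/yr
Q_net = 114.9 million m³/yr = 3.148 × 10^5 m³/d
ΔV = Q × t = 3.148 × 10^5 m³/d × 5.6 d = 1.763 × 10^6 m³
Δh = ΔV / (Sy × A) = 1.763 × 10^6 / (0.073 × 3.1 × 10^6) = 7.79 m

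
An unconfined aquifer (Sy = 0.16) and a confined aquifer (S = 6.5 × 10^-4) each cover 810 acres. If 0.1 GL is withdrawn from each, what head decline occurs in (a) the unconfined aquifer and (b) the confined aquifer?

A = 810 acres = 3.278 × 10^6 m²
ΔV = 0.1 GL = 1 × 10^5 m³
Unconfined: Δh_u = ΔV/(Sy·A) = 1 × 10^5/(0.16 × 3.278 × 10^6) = 0.1907 m
Confined: Δh_c = ΔV/(S·A) = 1 × 10^5/(6.5 × 10^-4 × 3.278 × 10^6) = 46.93 m

Δh_u ≈ 0.191 m; Δh_c ≈ 46.9 m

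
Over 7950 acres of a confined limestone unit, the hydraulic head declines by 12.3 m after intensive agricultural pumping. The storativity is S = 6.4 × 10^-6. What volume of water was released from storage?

A = 7950 acres = 3.217 × 10^7 m²
ΔV = S × A × Δh = 6.4 × 10^-6 × 3.217 × 10^7 m² × 12.3 m = 2533 m³

ΔV ≈ 2530 m³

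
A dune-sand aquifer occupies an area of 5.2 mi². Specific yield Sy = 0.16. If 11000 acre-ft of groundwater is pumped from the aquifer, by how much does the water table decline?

Δh ≈ 6.3 m

A = 5.2 mi² = 1.347 × 10^7 m²
ΔV = 11000 acre-ft = 1.357 × 10^7 m³
Δh = ΔV / (Sy × A) = 1.357 × 10^7 m³ / (0.16 × 1.347 × 10^7 m²) = 6.297 m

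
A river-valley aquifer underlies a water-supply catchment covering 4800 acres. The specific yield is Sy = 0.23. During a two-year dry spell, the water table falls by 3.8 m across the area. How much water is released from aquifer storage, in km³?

ΔV ≈ 0.017 km³

A = 4800 acres = 1.942 × 10^7 m²
ΔV = Sy × A × Δh = 0.23 × 1.942 × 10^7 m² × 3.8 m = 1.698 × 10^7 m³
ΔV = 1.698 × 10^7 m³ = 0.01698 km³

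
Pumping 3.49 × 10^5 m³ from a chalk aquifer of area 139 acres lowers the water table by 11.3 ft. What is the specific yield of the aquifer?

Sy ≈ 0.18

A = 139 acres = 5.625 × 10^5 m²
Δh = 11.3 ft = 3.444 m
Sy = ΔV / (A × Δh) = 3.49 × 10^5 m³ / (5.625 × 10^5 m² × 3.444 m) = 0.1801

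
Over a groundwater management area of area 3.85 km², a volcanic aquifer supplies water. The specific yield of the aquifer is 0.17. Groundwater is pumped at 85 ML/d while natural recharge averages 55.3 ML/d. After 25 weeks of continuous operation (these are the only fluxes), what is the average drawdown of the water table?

Δh ≈ 7.94 m

A = 3.85 km² = 3.85 × 10^6 m²
Net abstraction = 85 − 55.3 = 29.7 ML/d
Q_net = 29.7 ML/d = 29700 m³/d
t = 25 weeks = 175 d
ΔV = Q × t = 29700 m³/d × 175 d = 5.197 × 10^6 m³
Δh = ΔV / (Sy × A) = 5.197 × 10^6 / (0.17 × 3.85 × 10^6) = 7.941 m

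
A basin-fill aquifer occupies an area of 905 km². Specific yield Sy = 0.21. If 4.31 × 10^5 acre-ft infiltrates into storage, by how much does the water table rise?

A = 905 km² = 9.05 × 10^8 m²
ΔV = 4.31 × 10^5 acre-ft = 5.316 × 10^8 m³
Δh = ΔV / (Sy × A) = 5.316 × 10^8 m³ / (0.21 × 9.05 × 10^8 m²) = 2.797 m

Δh ≈ 2.8 m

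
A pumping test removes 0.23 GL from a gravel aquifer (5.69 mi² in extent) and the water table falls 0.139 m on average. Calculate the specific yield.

A = 5.69 mi² = 1.474 × 10^7 m²
ΔV = 0.23 GL = 2.3 × 10^5 m³
Sy = ΔV / (A × Δh) = 2.3 × 10^5 m³ / (1.474 × 10^7 m² × 0.139 m) = 0.1123

Sy ≈ 0.11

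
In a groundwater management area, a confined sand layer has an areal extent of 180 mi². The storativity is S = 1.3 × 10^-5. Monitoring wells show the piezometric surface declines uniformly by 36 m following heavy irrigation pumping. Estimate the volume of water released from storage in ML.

ΔV ≈ 218 ML

A = 180 mi² = 4.662 × 10^8 m²
ΔV = S × A × Δh = 1.3 × 10^-5 × 4.662 × 10^8 m² × 36 m = 2.182 × 10^5 m³
ΔV = 2.182 × 10^5 m³ = 218.2 ML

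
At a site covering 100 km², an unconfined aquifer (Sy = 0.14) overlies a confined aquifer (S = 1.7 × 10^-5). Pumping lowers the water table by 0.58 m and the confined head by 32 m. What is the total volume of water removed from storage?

A = 100 km² = 1 × 10^8 m²
Unconfined: ΔV_u = Sy × A × Δh_u = 0.14 × 1 × 10^8 × 0.58 = 8.12 × 10^6 m³
Confined: ΔV_c = S × A × Δh_c = 1.7 × 10^-5 × 1 × 10^8 × 32 = 54400 m³
Total ΔV = 8.12 × 10^6 + 54400 = 8.174 × 10^6 m³

ΔV ≈ 8.17 × 10^6 m³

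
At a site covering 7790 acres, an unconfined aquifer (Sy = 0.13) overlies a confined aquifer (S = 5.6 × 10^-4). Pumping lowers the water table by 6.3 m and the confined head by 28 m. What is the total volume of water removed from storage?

ΔV ≈ 2.63 × 10^7 m³

A = 7790 acres = 3.153 × 10^7 m²
Unconfined: ΔV_u = Sy × A × Δh_u = 0.13 × 3.153 × 10^7 × 6.3 = 2.582 × 10^7 m³
Confined: ΔV_c = S × A × Δh_c = 5.6 × 10^-4 × 3.153 × 10^7 × 28 = 4.943 × 10^5 m³
Total ΔV = 2.582 × 10^7 + 4.943 × 10^5 = 2.631 × 10^7 m³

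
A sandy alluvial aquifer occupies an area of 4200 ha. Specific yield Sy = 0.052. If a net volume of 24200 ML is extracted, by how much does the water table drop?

Δh ≈ 11.1 m

A = 4200 ha = 4.2 × 10^7 m²
ΔV = 24200 ML = 2.42 × 10^7 m³
Δh = ΔV / (Sy × A) = 2.42 × 10^7 m³ / (0.052 × 4.2 × 10^7 m²) = 11.08 m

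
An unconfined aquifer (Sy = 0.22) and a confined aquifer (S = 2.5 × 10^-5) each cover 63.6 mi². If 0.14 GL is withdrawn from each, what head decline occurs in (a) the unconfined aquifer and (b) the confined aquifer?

Δh_u ≈ 0.00386 m; Δh_c ≈ 34 m

A = 63.6 mi² = 1.647 × 10^8 m²
ΔV = 0.14 GL = 1.4 × 10^5 m³
Unconfined: Δh_u = ΔV/(Sy·A) = 1.4 × 10^5/(0.22 × 1.647 × 10^8) = 0.003863 m
Confined: Δh_c = ΔV/(S·A) = 1.4 × 10^5/(2.5 × 10^-5 × 1.647 × 10^8) = 34 m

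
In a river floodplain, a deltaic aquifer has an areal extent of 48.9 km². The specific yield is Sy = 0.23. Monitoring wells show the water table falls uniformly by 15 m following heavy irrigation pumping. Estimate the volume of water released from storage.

ΔV ≈ 1.69 × 10^8 m³

A = 48.9 km² = 4.89 × 10^7 m²
ΔV = Sy × A × Δh = 0.23 × 4.89 × 10^7 m² × 15 m = 1.687 × 10^8 m³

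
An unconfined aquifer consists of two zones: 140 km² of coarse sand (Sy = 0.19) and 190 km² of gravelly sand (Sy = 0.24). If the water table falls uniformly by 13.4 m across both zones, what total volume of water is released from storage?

ΔV ≈ 9.67 × 10^8 m³

A₁ = 140 km² = 1.4 × 10^8 m²; A₂ = 190 km² = 1.9 × 10^8 m²
ΔV₁ = 0.19 × 1.4 × 10^8 × 13.4 = 3.564 × 10^8 m³
ΔV₂ = 0.24 × 1.9 × 10^8 × 13.4 = 6.11 × 10^8 m³
ΔV = ΔV₁ + ΔV₂ = 9.675 × 10^8 m³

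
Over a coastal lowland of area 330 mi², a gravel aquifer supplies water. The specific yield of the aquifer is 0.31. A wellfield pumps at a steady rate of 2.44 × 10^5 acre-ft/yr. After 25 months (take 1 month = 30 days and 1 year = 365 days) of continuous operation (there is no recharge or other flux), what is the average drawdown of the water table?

Δh ≈ 2.33 m

A = 330 mi² = 8.547 × 10^8 m²
Q = 2.44 × 10^5 acre-ft/yr = 8.246 × 10^5 m³/d
t = 25 months = 750 d
ΔV = Q × t = 8.246 × 10^5 m³/d × 750 d = 6.184 × 10^8 m³
Δh = ΔV / (Sy × A) = 6.184 × 10^8 / (0.31 × 8.547 × 10^8) = 2.334 m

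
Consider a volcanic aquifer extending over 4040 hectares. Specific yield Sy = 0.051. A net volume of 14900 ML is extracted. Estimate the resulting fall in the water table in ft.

Δh ≈ 23.7 ft

A = 4040 hectares = 4.04 × 10^7 m²
ΔV = 14900 ML = 1.49 × 10^7 m³
Δh = ΔV / (Sy × A) = 1.49 × 10^7 m³ / (0.051 × 4.04 × 10^7 m²) = 7.232 m
Δh = 7.232 m = 23.73 ft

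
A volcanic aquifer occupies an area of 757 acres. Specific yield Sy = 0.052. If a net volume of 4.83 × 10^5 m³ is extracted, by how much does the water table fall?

Δh ≈ 3.03 m

A = 757 acres = 3.063 × 10^6 m²
Δh = ΔV / (Sy × A) = 4.83 × 10^5 m³ / (0.052 × 3.063 × 10^6 m²) = 3.032 m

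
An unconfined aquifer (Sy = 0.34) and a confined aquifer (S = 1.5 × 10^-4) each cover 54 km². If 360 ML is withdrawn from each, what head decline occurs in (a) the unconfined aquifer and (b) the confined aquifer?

A = 54 km² = 5.4 × 10^7 m²
ΔV = 360 ML = 3.6 × 10^5 m³
Unconfined: Δh_u = ΔV/(Sy·A) = 3.6 × 10^5/(0.34 × 5.4 × 10^7) = 0.01961 m
Confined: Δh_c = ΔV/(S·A) = 3.6 × 10^5/(1.5 × 10^-4 × 5.4 × 10^7) = 44.44 m

Δh_u ≈ 0.0196 m; Δh_c ≈ 44.4 m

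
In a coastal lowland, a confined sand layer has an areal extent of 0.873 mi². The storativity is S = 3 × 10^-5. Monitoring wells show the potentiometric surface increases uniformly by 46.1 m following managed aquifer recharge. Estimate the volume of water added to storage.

ΔV ≈ 3130 m³

A = 0.873 mi² = 2.261 × 10^6 m²
ΔV = S × A × Δh = 3 × 10^-5 × 2.261 × 10^6 m² × 46.1 m = 3127 m³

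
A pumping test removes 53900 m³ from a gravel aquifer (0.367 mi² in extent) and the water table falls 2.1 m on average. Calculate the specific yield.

A = 0.367 mi² = 9.505 × 10^5 m²
Sy = ΔV / (A × Δh) = 53900 m³ / (9.505 × 10^5 m² × 2.1 m) = 0.027

Sy ≈ 0.027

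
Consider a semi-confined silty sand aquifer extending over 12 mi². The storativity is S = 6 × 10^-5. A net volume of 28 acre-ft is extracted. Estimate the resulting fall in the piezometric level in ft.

A = 12 mi² = 3.108 × 10^7 m²
ΔV = 28 acre-ft = 34540 m³
Δh = ΔV / (S × A) = 34540 m³ / (6 × 10^-5 × 3.108 × 10^7 m²) = 18.52 m
Δh = 18.52 m = 60.76 ft

Δh ≈ 60.8 ft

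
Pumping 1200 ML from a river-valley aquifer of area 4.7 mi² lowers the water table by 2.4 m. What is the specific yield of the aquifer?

A = 4.7 mi² = 1.217 × 10^7 m²
ΔV = 1200 ML = 1.2 × 10^6 m³
Sy = ΔV / (A × Δh) = 1.2 × 10^6 m³ / (1.217 × 10^7 m² × 2.4 m) = 0.04107

Sy ≈ 0.041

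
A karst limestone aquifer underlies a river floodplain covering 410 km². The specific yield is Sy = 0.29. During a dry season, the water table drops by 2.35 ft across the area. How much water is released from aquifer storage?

ΔV ≈ 8.52 × 10^7 m³

A = 410 km² = 4.1 × 10^8 m²
Δh = 2.35 ft = 0.7163 m
ΔV = Sy × A × Δh = 0.29 × 4.1 × 10^8 m² × 0.7163 m = 8.517 × 10^7 m³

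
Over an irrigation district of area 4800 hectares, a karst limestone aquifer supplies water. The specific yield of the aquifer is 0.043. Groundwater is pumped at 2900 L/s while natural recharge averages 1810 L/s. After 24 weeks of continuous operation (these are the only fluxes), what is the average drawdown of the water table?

Δh ≈ 7.67 m

A = 4800 hectares = 4.8 × 10^7 m²
Net abstraction = 2900 − 1810 = 1090 L/s
Q_net = 1090 L/s = 94180 m³/d
t = 24 weeks = 168 d
ΔV = Q × t = 94180 m³/d × 168 d = 1.582 × 10^7 m³
Δh = ΔV / (Sy × A) = 1.582 × 10^7 / (0.043 × 4.8 × 10^7) = 7.665 m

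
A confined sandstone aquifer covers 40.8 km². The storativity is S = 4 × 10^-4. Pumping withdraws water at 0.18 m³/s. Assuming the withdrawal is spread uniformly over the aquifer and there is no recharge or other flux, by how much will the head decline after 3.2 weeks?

Δh ≈ 21.3 m

A = 40.8 km² = 4.08 × 10^7 m²
Q = 0.18 m³/s = 15550 m³/d
t = 3.2 weeks = 22.4 d
ΔV = Q × t = 15550 m³/d × 22.4 d = 3.484 × 10^5 m³
Δh = ΔV / (S × A) = 3.484 × 10^5 / (4 × 10^-4 × 4.08 × 10^7) = 21.35 m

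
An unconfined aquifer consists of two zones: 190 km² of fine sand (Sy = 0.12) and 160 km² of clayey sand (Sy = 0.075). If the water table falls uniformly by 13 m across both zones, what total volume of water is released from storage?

ΔV ≈ 4.52 × 10^8 m³

A₁ = 190 km² = 1.9 × 10^8 m²; A₂ = 160 km² = 1.6 × 10^8 m²
ΔV₁ = 0.12 × 1.9 × 10^8 × 13 = 2.964 × 10^8 m³
ΔV₂ = 0.075 × 1.6 × 10^8 × 13 = 1.56 × 10^8 m³
ΔV = ΔV₁ + ΔV₂ = 4.524 × 10^8 m³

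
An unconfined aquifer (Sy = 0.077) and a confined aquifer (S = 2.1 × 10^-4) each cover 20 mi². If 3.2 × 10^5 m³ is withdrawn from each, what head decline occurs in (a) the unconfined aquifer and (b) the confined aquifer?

Δh_u ≈ 0.0802 m; Δh_c ≈ 29.4 m

A = 20 mi² = 5.18 × 10^7 m²
Unconfined: Δh_u = ΔV/(Sy·A) = 3.2 × 10^5/(0.077 × 5.18 × 10^7) = 0.08023 m
Confined: Δh_c = ΔV/(S·A) = 3.2 × 10^5/(2.1 × 10^-4 × 5.18 × 10^7) = 29.42 m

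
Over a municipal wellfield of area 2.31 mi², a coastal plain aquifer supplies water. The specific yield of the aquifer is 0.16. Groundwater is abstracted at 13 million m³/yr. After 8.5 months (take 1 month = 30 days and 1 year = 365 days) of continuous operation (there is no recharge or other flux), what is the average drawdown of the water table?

A = 2.31 mi² = 5.983 × 10^6 m²
Q = 13 million m³/yr = 35620 m³/d
t = 8.5 months = 255 d
ΔV = Q × t = 35620 m³/d × 255 d = 9.082 × 10^6 m³
Δh = ΔV / (Sy × A) = 9.082 × 10^6 / (0.16 × 5.983 × 10^6) = 9.488 m

Δh ≈ 9.49 m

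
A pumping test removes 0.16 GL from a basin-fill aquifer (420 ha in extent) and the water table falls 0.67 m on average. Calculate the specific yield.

A = 420 ha = 4.2 × 10^6 m²
ΔV = 0.16 GL = 1.6 × 10^5 m³
Sy = ΔV / (A × Δh) = 1.6 × 10^5 m³ / (4.2 × 10^6 m² × 0.67 m) = 0.05686

Sy ≈ 0.057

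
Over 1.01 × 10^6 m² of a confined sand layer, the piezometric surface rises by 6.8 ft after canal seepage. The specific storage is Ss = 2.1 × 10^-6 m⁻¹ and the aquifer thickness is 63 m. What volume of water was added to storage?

S = Ss × b = 2.1 × 10^-6 m⁻¹ × 63 m = 1.323 × 10^-4
Δh = 6.8 ft = 2.073 m
ΔV = S × A × Δh = 1.323 × 10^-4 × 1.01 × 10^6 m² × 2.073 m = 277 m³

ΔV ≈ 277 m³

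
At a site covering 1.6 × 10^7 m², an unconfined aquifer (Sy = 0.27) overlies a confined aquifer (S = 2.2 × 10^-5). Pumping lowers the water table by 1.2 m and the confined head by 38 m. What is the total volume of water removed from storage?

ΔV ≈ 5.2 × 10^6 m³

Unconfined: ΔV_u = Sy × A × Δh_u = 0.27 × 1.6 × 10^7 × 1.2 = 5.184 × 10^6 m³
Confined: ΔV_c = S × A × Δh_c = 2.2 × 10^-5 × 1.6 × 10^7 × 38 = 13380 m³
Total ΔV = 5.184 × 10^6 + 13380 = 5.197 × 10^6 m³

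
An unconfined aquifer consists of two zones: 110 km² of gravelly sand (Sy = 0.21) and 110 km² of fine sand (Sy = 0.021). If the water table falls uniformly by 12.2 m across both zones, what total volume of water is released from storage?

A₁ = 110 km² = 1.1 × 10^8 m²; A₂ = 110 km² = 1.1 × 10^8 m²
ΔV₁ = 0.21 × 1.1 × 10^8 × 12.2 = 2.818 × 10^8 m³
ΔV₂ = 0.021 × 1.1 × 10^8 × 12.2 = 2.818 × 10^7 m³
ΔV = ΔV₁ + ΔV₂ = 3.1 × 10^8 m³

ΔV ≈ 3.1 × 10^8 m³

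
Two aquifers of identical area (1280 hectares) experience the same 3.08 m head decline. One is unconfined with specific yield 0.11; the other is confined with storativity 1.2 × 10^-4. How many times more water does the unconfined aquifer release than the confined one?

A = 1280 hectares = 1.28 × 10^7 m²
Unconfined: ΔV_u = Sy × A × Δh = 0.11 × 1.28 × 10^7 × 3.08 = 4.337 × 10^6 m³
Confined: ΔV_c = S × A × Δh = 1.2 × 10^-4 × 1.28 × 10^7 × 3.08 = 4731 m³
Ratio = ΔV_u / ΔV_c = Sy / S = 0.11 / 1.2 × 10^-4 = 916.7

ΔV_u / ΔV_c ≈ 917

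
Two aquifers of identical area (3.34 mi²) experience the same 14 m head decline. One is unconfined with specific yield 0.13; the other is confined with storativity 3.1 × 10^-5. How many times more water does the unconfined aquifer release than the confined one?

A = 3.34 mi² = 8.651 × 10^6 m²
Unconfined: ΔV_u = Sy × A × Δh = 0.13 × 8.651 × 10^6 × 14 = 1.574 × 10^7 m³
Confined: ΔV_c = S × A × Δh = 3.1 × 10^-5 × 8.651 × 10^6 × 14 = 3754 m³
Ratio = ΔV_u / ΔV_c = Sy / S = 0.13 / 3.1 × 10^-5 = 4194

ΔV_u / ΔV_c ≈ 4190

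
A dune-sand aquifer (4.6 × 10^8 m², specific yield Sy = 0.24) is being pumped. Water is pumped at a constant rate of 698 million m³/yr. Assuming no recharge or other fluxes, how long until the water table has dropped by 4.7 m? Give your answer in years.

t ≈ 0.743 years

ΔV = Sy × A × Δh = 0.24 × 4.6 × 10^8 × 4.7 = 5.189 × 10^8 m³
Q = 698 million m³/yr = 1.912 × 10^6 m³/d
t = ΔV / Q = 5.189 × 10^8 m³ / 1.912 × 10^6 m³/d = 271.3 d
t = 271.3 d ≈ 0.7434 years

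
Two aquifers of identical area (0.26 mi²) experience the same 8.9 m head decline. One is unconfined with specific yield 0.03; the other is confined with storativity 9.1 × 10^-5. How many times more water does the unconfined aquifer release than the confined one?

A = 0.26 mi² = 6.734 × 10^5 m²
Unconfined: ΔV_u = Sy × A × Δh = 0.03 × 6.734 × 10^5 × 8.9 = 1.798 × 10^5 m³
Confined: ΔV_c = S × A × Δh = 9.1 × 10^-5 × 6.734 × 10^5 × 8.9 = 545.4 m³
Ratio = ΔV_u / ΔV_c = Sy / S = 0.03 / 9.1 × 10^-5 = 329.7

ΔV_u / ΔV_c ≈ 330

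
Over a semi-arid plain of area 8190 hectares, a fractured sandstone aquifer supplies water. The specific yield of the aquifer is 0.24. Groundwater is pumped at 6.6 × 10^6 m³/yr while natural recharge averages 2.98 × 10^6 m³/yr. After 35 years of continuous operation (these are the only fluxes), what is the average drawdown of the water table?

Δh ≈ 6.45 m

A = 8190 hectares = 8.19 × 10^7 m²
Net abstraction = 6.6 × 10^6 − 2.98 × 10^6 = 3.62 × 10^6 m³/yr
Q_net = 3.62 × 10^6 m³/yr = 9918 m³/d
t = 35 years = 12780 d
ΔV = Q × t = 9918 m³/d × 12780 d = 1.267 × 10^8 m³
Δh = ΔV / (Sy × A) = 1.267 × 10^8 / (0.24 × 8.19 × 10^7) = 6.446 m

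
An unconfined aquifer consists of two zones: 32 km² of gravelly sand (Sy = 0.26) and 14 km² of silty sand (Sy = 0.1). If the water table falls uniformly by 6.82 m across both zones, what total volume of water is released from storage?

A₁ = 32 km² = 3.2 × 10^7 m²; A₂ = 14 km² = 1.4 × 10^7 m²
ΔV₁ = 0.26 × 3.2 × 10^7 × 6.82 = 5.674 × 10^7 m³
ΔV₂ = 0.1 × 1.4 × 10^7 × 6.82 = 9.548 × 10^6 m³
ΔV = ΔV₁ + ΔV₂ = 6.629 × 10^7 m³

ΔV ≈ 6.63 × 10^7 m³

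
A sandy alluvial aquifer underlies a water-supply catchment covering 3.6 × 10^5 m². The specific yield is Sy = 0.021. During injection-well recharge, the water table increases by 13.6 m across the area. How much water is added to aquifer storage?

ΔV = Sy × A × Δh = 0.021 × 3.6 × 10^5 m² × 13.6 m = 1.028 × 10^5 m³

ΔV ≈ 1.03 × 10^5 m³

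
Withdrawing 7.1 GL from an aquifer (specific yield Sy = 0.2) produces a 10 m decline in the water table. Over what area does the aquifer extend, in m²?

ΔV = 7.1 GL = 7.1 × 10^6 m³
A = ΔV / (Sy × Δh) = 7.1 × 10^6 / (0.2 × 10) = 3.55 × 10^6 m²

A ≈ 3.55 × 10^6 m²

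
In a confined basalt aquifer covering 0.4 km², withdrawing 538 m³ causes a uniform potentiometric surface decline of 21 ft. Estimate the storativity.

S ≈ 2.1 × 10^-4

A = 0.4 km² = 4 × 10^5 m²
Δh = 21 ft = 6.401 m
S = ΔV / (A × Δh) = 538 m³ / (4 × 10^5 m² × 6.401 m) = 2.101 × 10^-4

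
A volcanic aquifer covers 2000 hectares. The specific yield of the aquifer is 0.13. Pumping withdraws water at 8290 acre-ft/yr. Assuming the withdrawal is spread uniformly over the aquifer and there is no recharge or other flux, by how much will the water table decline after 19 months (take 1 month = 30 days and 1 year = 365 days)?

Δh ≈ 6.14 m

A = 2000 hectares = 2 × 10^7 m²
Q = 8290 acre-ft/yr = 28020 m³/d
t = 19 months = 570 d
ΔV = Q × t = 28020 m³/d × 570 d = 1.597 × 10^7 m³
Δh = ΔV / (Sy × A) = 1.597 × 10^7 / (0.13 × 2 × 10^7) = 6.142 m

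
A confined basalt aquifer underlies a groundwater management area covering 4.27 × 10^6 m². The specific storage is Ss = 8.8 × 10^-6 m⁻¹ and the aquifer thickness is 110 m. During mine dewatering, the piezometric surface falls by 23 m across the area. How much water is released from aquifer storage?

ΔV ≈ 95100 m³

S = Ss × b = 8.8 × 10^-6 m⁻¹ × 110 m = 9.68 × 10^-4
ΔV = S × A × Δh = 9.68 × 10^-4 × 4.27 × 10^6 m² × 23 m = 95070 m³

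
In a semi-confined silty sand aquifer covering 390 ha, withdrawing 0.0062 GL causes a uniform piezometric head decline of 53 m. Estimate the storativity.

S ≈ 3 × 10^-5

A = 390 ha = 3.9 × 10^6 m²
ΔV = 0.0062 GL = 6200 m³
S = ΔV / (A × Δh) = 6200 m³ / (3.9 × 10^6 m² × 53 m) = 3 × 10^-5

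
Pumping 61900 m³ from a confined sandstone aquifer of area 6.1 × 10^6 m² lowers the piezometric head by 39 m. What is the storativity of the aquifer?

S ≈ 2.6 × 10^-4

S = ΔV / (A × Δh) = 61900 m³ / (6.1 × 10^6 m² × 39 m) = 2.602 × 10^-4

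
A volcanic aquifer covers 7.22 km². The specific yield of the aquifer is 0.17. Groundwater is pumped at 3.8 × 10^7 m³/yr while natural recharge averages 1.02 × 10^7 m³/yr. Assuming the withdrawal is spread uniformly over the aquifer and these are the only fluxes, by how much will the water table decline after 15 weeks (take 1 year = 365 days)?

Δh ≈ 6.52 m

A = 7.22 km² = 7.22 × 10^6 m²
Net abstraction = 3.8 × 10^7 − 1.02 × 10^7 = 2.78 × 10^7 m³/yr
Q_net = 2.78 × 10^7 m³/yr = 76160 m³/d
t = 15 weeks = 105 d
ΔV = Q × t = 76160 m³/d × 105 d = 7.997 × 10^6 m³
Δh = ΔV / (Sy × A) = 7.997 × 10^6 / (0.17 × 7.22 × 10^6) = 6.516 m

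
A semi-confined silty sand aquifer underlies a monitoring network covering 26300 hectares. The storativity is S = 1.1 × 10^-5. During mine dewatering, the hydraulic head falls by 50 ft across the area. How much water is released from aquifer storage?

A = 26300 hectares = 2.63 × 10^8 m²
Δh = 50 ft = 15.24 m
ΔV = S × A × Δh = 1.1 × 10^-5 × 2.63 × 10^8 m² × 15.24 m = 44090 m³

ΔV ≈ 44100 m³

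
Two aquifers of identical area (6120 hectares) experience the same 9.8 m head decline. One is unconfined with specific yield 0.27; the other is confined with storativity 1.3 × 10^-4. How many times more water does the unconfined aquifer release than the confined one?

A = 6120 hectares = 6.12 × 10^7 m²
Unconfined: ΔV_u = Sy × A × Δh = 0.27 × 6.12 × 10^7 × 9.8 = 1.619 × 10^8 m³
Confined: ΔV_c = S × A × Δh = 1.3 × 10^-4 × 6.12 × 10^7 × 9.8 = 77970 m³
Ratio = ΔV_u / ΔV_c = Sy / S = 0.27 / 1.3 × 10^-4 = 2077

ΔV_u / ΔV_c ≈ 2080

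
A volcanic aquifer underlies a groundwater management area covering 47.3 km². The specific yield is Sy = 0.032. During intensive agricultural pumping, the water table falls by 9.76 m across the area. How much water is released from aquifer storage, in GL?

A = 47.3 km² = 4.73 × 10^7 m²
ΔV = Sy × A × Δh = 0.032 × 4.73 × 10^7 m² × 9.76 m = 1.477 × 10^7 m³
ΔV = 1.477 × 10^7 m³ = 14.77 GL

ΔV ≈ 14.8 GL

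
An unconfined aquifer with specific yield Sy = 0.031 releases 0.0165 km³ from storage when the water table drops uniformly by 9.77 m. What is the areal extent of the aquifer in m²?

ΔV = 0.0165 km³ = 1.65 × 10^7 m³
A = ΔV / (Sy × Δh) = 1.65 × 10^7 / (0.031 × 9.77) = 5.448 × 10^7 m²

A ≈ 5.45 × 10^7 m²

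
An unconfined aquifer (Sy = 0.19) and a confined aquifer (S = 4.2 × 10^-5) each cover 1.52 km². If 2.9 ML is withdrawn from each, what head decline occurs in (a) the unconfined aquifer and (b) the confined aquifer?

Δh_u ≈ 0.01 m; Δh_c ≈ 45.4 m

A = 1.52 km² = 1.52 × 10^6 m²
ΔV = 2.9 ML = 2900 m³
Unconfined: Δh_u = ΔV/(Sy·A) = 2900/(0.19 × 1.52 × 10^6) = 0.01004 m
Confined: Δh_c = ΔV/(S·A) = 2900/(4.2 × 10^-5 × 1.52 × 10^6) = 45.43 m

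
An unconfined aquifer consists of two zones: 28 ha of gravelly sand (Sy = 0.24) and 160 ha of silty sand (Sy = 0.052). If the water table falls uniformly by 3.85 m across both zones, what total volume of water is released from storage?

A₁ = 28 ha = 2.8 × 10^5 m²; A₂ = 160 ha = 1.6 × 10^6 m²
ΔV₁ = 0.24 × 2.8 × 10^5 × 3.85 = 2.587 × 10^5 m³
ΔV₂ = 0.052 × 1.6 × 10^6 × 3.85 = 3.203 × 10^5 m³
ΔV = ΔV₁ + ΔV₂ = 5.79 × 10^5 m³

ΔV ≈ 5.79 × 10^5 m³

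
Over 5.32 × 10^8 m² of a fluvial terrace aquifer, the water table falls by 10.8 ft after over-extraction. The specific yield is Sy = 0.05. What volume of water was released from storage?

ΔV ≈ 8.76 × 10^7 m³

Δh = 10.8 ft = 3.292 m
ΔV = Sy × A × Δh = 0.05 × 5.32 × 10^8 m² × 3.292 m = 8.756 × 10^7 m³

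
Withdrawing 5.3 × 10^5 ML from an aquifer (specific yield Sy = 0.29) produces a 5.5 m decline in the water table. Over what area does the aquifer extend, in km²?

ΔV = 5.3 × 10^5 ML = 5.3 × 10^8 m³
A = ΔV / (Sy × Δh) = 5.3 × 10^8 / (0.29 × 5.5) = 3.323 × 10^8 m²
A = 3.323 × 10^8 m² = 332.3 km²

A ≈ 332 km²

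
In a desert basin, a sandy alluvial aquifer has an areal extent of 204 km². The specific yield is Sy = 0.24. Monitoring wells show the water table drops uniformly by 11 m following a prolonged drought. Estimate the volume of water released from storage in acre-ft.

A = 204 km² = 2.04 × 10^8 m²
ΔV = Sy × A × Δh = 0.24 × 2.04 × 10^8 m² × 11 m = 5.386 × 10^8 m³
ΔV = 5.386 × 10^8 m³ = 4.366 × 10^5 acre-ft

ΔV ≈ 4.37 × 10^5 acre-ft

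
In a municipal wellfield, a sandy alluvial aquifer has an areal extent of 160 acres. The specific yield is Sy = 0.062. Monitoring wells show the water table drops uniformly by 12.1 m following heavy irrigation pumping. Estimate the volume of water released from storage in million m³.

A = 160 acres = 6.475 × 10^5 m²
ΔV = Sy × A × Δh = 0.062 × 6.475 × 10^5 m² × 12.1 m = 4.858 × 10^5 m³
ΔV = 4.858 × 10^5 m³ = 0.4858 million m³

ΔV ≈ 0.486 million m³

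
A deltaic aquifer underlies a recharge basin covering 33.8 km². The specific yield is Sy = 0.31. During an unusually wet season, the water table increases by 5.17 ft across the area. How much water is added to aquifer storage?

ΔV ≈ 1.65 × 10^7 m³

A = 33.8 km² = 3.38 × 10^7 m²
Δh = 5.17 ft = 1.576 m
ΔV = Sy × A × Δh = 0.31 × 3.38 × 10^7 m² × 1.576 m = 1.651 × 10^7 m³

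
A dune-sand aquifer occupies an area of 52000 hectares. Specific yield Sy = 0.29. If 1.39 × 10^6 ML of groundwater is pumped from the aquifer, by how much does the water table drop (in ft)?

A = 52000 hectares = 5.2 × 10^8 m²
ΔV = 1.39 × 10^6 ML = 1.39 × 10^9 m³
Δh = ΔV / (Sy × A) = 1.39 × 10^9 m³ / (0.29 × 5.2 × 10^8 m²) = 9.218 m
Δh = 9.218 m = 30.24 ft

Δh ≈ 30.2 ft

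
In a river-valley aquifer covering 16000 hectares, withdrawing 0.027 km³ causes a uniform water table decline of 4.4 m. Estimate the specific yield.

A = 16000 hectares = 1.6 × 10^8 m²
ΔV = 0.027 km³ = 2.7 × 10^7 m³
Sy = ΔV / (A × Δh) = 2.7 × 10^7 m³ / (1.6 × 10^8 m² × 4.4 m) = 0.03835

Sy ≈ 0.038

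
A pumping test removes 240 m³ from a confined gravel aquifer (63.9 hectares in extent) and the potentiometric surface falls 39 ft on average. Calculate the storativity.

A = 63.9 hectares = 6.39 × 10^5 m²
Δh = 39 ft = 11.89 m
S = ΔV / (A × Δh) = 240 m³ / (6.39 × 10^5 m² × 11.89 m) = 3.16 × 10^-5

S ≈ 3.2 × 10^-5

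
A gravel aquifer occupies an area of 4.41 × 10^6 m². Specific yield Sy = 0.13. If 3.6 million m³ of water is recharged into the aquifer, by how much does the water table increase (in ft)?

Δh ≈ 20.6 ft

ΔV = 3.6 million m³ = 3.6 × 10^6 m³
Δh = ΔV / (Sy × A) = 3.6 × 10^6 m³ / (0.13 × 4.41 × 10^6 m²) = 6.279 m
Δh = 6.279 m = 20.6 ft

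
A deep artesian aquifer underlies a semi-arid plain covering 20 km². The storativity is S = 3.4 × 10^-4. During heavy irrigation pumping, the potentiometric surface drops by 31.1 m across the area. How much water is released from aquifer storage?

ΔV ≈ 2.11 × 10^5 m³

A = 20 km² = 2 × 10^7 m²
ΔV = S × A × Δh = 3.4 × 10^-4 × 2 × 10^7 m² × 31.1 m = 2.115 × 10^5 m³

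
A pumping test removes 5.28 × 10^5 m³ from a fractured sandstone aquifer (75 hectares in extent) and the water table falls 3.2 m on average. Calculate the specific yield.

Sy ≈ 0.22

A = 75 hectares = 7.5 × 10^5 m²
Sy = ΔV / (A × Δh) = 5.28 × 10^5 m³ / (7.5 × 10^5 m² × 3.2 m) = 0.22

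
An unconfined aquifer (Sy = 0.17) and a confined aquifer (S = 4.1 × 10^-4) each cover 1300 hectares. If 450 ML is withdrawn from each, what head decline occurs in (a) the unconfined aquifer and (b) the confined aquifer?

A = 1300 hectares = 1.3 × 10^7 m²
ΔV = 450 ML = 4.5 × 10^5 m³
Unconfined: Δh_u = ΔV/(Sy·A) = 4.5 × 10^5/(0.17 × 1.3 × 10^7) = 0.2036 m
Confined: Δh_c = ΔV/(S·A) = 4.5 × 10^5/(4.1 × 10^-4 × 1.3 × 10^7) = 84.43 m

Δh_u ≈ 0.204 m; Δh_c ≈ 84.4 m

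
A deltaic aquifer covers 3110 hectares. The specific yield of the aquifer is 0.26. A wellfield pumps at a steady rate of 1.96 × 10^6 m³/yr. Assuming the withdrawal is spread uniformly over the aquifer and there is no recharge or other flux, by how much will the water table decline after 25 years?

A = 3110 hectares = 3.11 × 10^7 m²
Q = 1.96 × 10^6 m³/yr = 5370 m³/d
t = 25 years = 9125 d
ΔV = Q × t = 5370 m³/d × 9125 d = 4.9 × 10^7 m³
Δh = ΔV / (Sy × A) = 4.9 × 10^7 / (0.26 × 3.11 × 10^7) = 6.06 m

Δh ≈ 6.06 m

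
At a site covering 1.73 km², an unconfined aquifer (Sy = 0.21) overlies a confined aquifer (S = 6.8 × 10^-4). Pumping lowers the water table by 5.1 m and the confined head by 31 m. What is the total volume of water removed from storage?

A = 1.73 km² = 1.73 × 10^6 m²
Unconfined: ΔV_u = Sy × A × Δh_u = 0.21 × 1.73 × 10^6 × 5.1 = 1.853 × 10^6 m³
Confined: ΔV_c = S × A × Δh_c = 6.8 × 10^-4 × 1.73 × 10^6 × 31 = 36470 m³
Total ΔV = 1.853 × 10^6 + 36470 = 1.889 × 10^6 m³

ΔV ≈ 1.89 × 10^6 m³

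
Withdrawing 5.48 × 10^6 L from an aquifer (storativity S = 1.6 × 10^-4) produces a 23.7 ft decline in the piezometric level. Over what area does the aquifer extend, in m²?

A ≈ 4.74 × 10^6 m²

Δh = 23.7 ft = 7.224 m
ΔV = 5.48 × 10^6 L = 5480 m³
A = ΔV / (S × Δh) = 5480 / (1.6 × 10^-4 × 7.224) = 4.741 × 10^6 m²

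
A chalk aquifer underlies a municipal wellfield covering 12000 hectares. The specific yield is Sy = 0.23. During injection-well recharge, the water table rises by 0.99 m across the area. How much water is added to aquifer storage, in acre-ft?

ΔV ≈ 22200 acre-ft

A = 12000 hectares = 1.2 × 10^8 m²
ΔV = Sy × A × Δh = 0.23 × 1.2 × 10^8 m² × 0.99 m = 2.732 × 10^7 m³
ΔV = 2.732 × 10^7 m³ = 22150 acre-ft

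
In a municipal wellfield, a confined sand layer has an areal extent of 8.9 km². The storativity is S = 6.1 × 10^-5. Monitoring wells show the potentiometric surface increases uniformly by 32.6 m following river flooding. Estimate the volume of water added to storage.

ΔV ≈ 17700 m³

A = 8.9 km² = 8.9 × 10^6 m²
ΔV = S × A × Δh = 6.1 × 10^-5 × 8.9 × 10^6 m² × 32.6 m = 17700 m³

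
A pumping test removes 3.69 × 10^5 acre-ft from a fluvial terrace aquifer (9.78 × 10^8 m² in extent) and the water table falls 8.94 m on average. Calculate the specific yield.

ΔV = 3.69 × 10^5 acre-ft = 4.552 × 10^8 m³
Sy = ΔV / (A × Δh) = 4.552 × 10^8 m³ / (9.78 × 10^8 m² × 8.94 m) = 0.05206

Sy ≈ 0.052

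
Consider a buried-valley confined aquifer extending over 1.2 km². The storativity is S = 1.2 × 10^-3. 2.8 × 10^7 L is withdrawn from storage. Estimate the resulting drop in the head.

Δh ≈ 19.4 m

A = 1.2 km² = 1.2 × 10^6 m²
ΔV = 2.8 × 10^7 L = 28000 m³
Δh = ΔV / (S × A) = 28000 m³ / (0.0012 × 1.2 × 10^6 m²) = 19.44 m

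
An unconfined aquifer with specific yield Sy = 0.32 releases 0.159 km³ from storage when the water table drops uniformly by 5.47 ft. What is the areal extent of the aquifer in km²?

A ≈ 298 km²

Δh = 5.47 ft = 1.667 m
ΔV = 0.159 km³ = 1.59 × 10^8 m³
A = ΔV / (Sy × Δh) = 1.59 × 10^8 / (0.32 × 1.667) = 2.98 × 10^8 m²
A = 2.98 × 10^8 m² = 298 km²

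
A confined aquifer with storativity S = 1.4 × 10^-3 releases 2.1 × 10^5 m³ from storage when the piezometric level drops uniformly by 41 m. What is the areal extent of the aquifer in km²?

A ≈ 3.66 km²

A = ΔV / (S × Δh) = 2.1 × 10^5 / (0.0014 × 41) = 3.659 × 10^6 m²
A = 3.659 × 10^6 m² = 3.659 km²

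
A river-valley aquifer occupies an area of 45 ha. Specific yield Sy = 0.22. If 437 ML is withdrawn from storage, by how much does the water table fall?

Δh ≈ 4.41 m

A = 45 ha = 4.5 × 10^5 m²
ΔV = 437 ML = 4.37 × 10^5 m³
Δh = ΔV / (Sy × A) = 4.37 × 10^5 m³ / (0.22 × 4.5 × 10^5 m²) = 4.414 m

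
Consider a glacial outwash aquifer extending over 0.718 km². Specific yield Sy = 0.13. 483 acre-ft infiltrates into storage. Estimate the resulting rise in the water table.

Δh ≈ 6.38 m

A = 0.718 km² = 7.18 × 10^5 m²
ΔV = 483 acre-ft = 5.958 × 10^5 m³
Δh = ΔV / (Sy × A) = 5.958 × 10^5 m³ / (0.13 × 7.18 × 10^5 m²) = 6.383 m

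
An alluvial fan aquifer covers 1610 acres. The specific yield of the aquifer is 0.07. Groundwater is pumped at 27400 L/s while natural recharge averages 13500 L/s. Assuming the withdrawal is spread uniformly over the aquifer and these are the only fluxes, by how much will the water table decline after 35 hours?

Δh ≈ 3.84 m

A = 1610 acres = 6.515 × 10^6 m²
Net abstraction = 27400 − 13500 = 13900 L/s
Q_net = 13900 L/s = 1.201 × 10^6 m³/d
t = 35 hours = 1.458 d
ΔV = Q × t = 1.201 × 10^6 m³/d × 1.458 d = 1.751 × 10^6 m³
Δh = ΔV / (Sy × A) = 1.751 × 10^6 / (0.07 × 6.515 × 10^6) = 3.84 m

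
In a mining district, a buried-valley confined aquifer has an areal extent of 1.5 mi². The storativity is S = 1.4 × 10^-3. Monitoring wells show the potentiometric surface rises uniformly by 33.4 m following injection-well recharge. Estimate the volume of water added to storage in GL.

ΔV ≈ 0.182 GL

A = 1.5 mi² = 3.885 × 10^6 m²
ΔV = S × A × Δh = 0.0014 × 3.885 × 10^6 m² × 33.4 m = 1.817 × 10^5 m³
ΔV = 1.817 × 10^5 m³ = 0.1817 GL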